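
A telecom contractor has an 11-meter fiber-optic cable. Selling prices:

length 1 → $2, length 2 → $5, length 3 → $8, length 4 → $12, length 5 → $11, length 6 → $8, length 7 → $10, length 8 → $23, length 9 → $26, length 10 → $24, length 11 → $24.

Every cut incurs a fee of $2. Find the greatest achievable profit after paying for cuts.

Consider every possible first cut. v[k] is the best of p[i]+v[k−i] over all sellable i≤k, charging 2 whenever i<k.
v[1] = 2
v[2] = max(2+2-2, 5+0) = 5
v[3] = max(2+5-2, 5+2-2, 8+0) = 8
v[4] = max(2+8-2, 5+5-2, 8+2-2, 12+0) = 12
v[5] = max(2+12-2, 5+8-2, 8+5-2, 12+2-2, 11+0) = 12
v[6] = max(2+12-2, 5+12-2, 8+8-2, 12+5-2, 11+2-2, 8+0) = 15
v[7] = max(2+15-2, 5+12-2, 8+12-2, …, 8+2-2, 10+0) = 18
v[8] = max(2+18-2, 5+15-2, 8+12-2, …, 10+2-2, 23+0) = 23
v[9] = max(2+23-2, 5+18-2, 8+15-2, …, 23+2-2, 26+0) = 26
v[10] = max(2+26-2, 5+23-2, 8+18-2, …, 26+2-2, 24+0) = 26
v[11] = max(2+26-2, 5+26-2, 8+23-2, …, 24+2-2, 24+0) = 29
One optimal plan: pieces 9 + 2 (1 cut) → $31 − $2 = $29.

29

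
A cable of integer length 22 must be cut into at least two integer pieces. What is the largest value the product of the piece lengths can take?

Define g[k] = max over 1≤i<k of i · max(k−i, g[k−i]); the inner max lets the remainder stay uncut if that's better.
g[2] = 1·max(1,0) = 1·1 = 1
g[3] = 1·max(2,1) = 1·2 = 2
g[4] = 2·max(2,1) = 2·2 = 4
g[5] = 2·max(3,2) = 2·3 = 6
g[6] = 3·max(3,2) = 3·3 = 9
g[7] = 2·max(5,6) = 2·6 = 12
g[8] = 2·max(6,9) = 2·9 = 18
g[9] = 3·max(6,9) = 3·9 = 27
g[10] = 2·max(8,18) = 2·18 = 36
g[11] = 2·max(9,27) = 2·27 = 54
g[12] = 3·max(9,27) = 3·27 = 81
g[13] = 2·max(11,54) = 2·54 = 108
g[14] = 2·max(12,81) = 2·81 = 162
g[15] = 3·max(12,81) = 3·81 = 243
g[16] = 2·max(14,162) = 2·162 = 324
g[17] = 2·max(15,243) = 2·243 = 486
g[18] = 3·max(15,243) = 3·243 = 729
g[19] = 2·max(17,486) = 2·486 = 972
g[20] = 2·max(18,729) = 2·729 = 1458
g[21] = 3·max(18,729) = 3·729 = 2187
g[22] = 2·max(20,1458) = 2·1458 = 2916
One optimal split: 3 + 3 + 3 + 3 + 3 + 3 + 2 + 2; product 3·3·3·3·3·3·2·2 = 2916.

2916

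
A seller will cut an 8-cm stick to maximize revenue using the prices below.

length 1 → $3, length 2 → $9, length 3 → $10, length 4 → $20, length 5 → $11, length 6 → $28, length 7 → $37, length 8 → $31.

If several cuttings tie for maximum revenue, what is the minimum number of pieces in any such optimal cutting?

2

Let r[k] be the best obtainable value from length k. For each k, try every first piece i and keep the best of price[i] + r[k−i].
r[1] = 3
r[2] = max(3+3, 9+0) = 9
r[3] = max(3+9, 9+3, 10+0) = 12
r[4] = max(3+12, 9+9, 10+3, 20+0) = 20
r[5] = max(3+20, 9+12, 10+9, 20+3, 11+0) = 23
r[6] = max(3+23, 9+20, 10+12, 20+9, 11+3, 28+0) = 29
r[7] = max(3+29, 9+23, 10+20, …, 28+3, 37+0) = 37
r[8] = max(3+37, 9+29, 10+23, …, 37+3, 31+0) = 40
Maximum revenue is $40.
Now minimize piece count subject to staying optimal: for each k, pieces[k] = 1 + min over i with p[i]+r[k−i]=r[k] of pieces[k−i].
pieces[5] = 2
pieces[6] = 2
pieces[7] = 1
pieces[8] = 2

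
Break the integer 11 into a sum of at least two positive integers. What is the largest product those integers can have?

54

Fill prod[k] for k=2..11: at each k try every first piece i and multiply by the better of (k−i) uncut or prod[k−i].
prod[2] = 1·max(1,0) = 1·1 = 1
prod[3] = max(1·2, 2·1) = 2
prod[4] = max(1·3, 2·2, 3·1) = 4
prod[5] = max(1·4, 2·3, 3·2, 4·1) = 6
prod[6] = max(1·6, 2·4, 3·3, 4·2, 5·1) = 9
prod[7] = max(1·9, 2·6, 3·4, 4·3, 5·2, 6·1) = 12
prod[8] = max(1·12, 2·9, 3·6, …, 6·2, 7·1) = 18
prod[9] = max(1·18, 2·12, 3·9, …, 7·2, 8·1) = 27
prod[10] = max(1·27, 2·18, 3·12, …, 8·2, 9·1) = 36
prod[11] = max(1·36, 2·27, 3·18, …, 9·2, 10·1) = 54
One optimal split: 3 + 3 + 3 + 2; product 3·3·3·2 = 54.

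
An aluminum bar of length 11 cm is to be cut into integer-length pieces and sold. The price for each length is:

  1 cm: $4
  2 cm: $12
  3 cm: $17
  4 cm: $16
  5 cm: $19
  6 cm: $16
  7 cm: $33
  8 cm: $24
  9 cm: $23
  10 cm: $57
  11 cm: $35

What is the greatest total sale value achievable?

65

Consider every possible first cut. r[k] is the best of p[i]+r[k−i] over all sellable i≤k.
r[1] = 4
r[2] = max(4+4, 12+0) = 12
r[3] = max(4+12, 12+4, 17+0) = 17
r[4] = max(4+17, 12+12, 17+4, 16+0) = 24
r[5] = max(4+24, 12+17, 17+12, 16+4, 19+0) = 29
r[6] = max(4+29, 12+24, 17+17, 16+12, 19+4, 16+0) = 36
r[7] = max(4+36, 12+29, 17+24, …, 16+4, 33+0) = 41
r[8] = max(4+41, 12+36, 17+29, …, 33+4, 24+0) = 48
r[9] = max(4+48, 12+41, 17+36, …, 24+4, 23+0) = 53
r[10] = max(4+53, 12+48, 17+41, …, 23+4, 57+0) = 60
r[11] = max(4+60, 12+53, 17+48, …, 57+4, 35+0) = 65
One optimal cutting: 3 + 2 + 2 + 2 + 2 → $17 + $12 + $12 + $12 + $12 = $65.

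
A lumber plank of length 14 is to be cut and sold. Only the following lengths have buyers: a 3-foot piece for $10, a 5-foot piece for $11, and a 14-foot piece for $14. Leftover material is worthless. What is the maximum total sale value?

41

Build f[k] bottom-up: f[k] = max over allowed piece i of (p[i] + f[k−i]).
f[1] = 0
f[2] = 0
f[3] = 10
f[4] = 10
f[5] = max(10+0, 11+0) = 11
f[6] = max(10+10, 11+0) = 20
f[7] = max(10+10, 11+0) = 20
f[8] = max(10+11, 11+10) = 21
f[9] = max(10+20, 11+10) = 30
f[10] = max(10+20, 11+11) = 30
f[11] = max(10+21, 11+20) = 31
f[12] = max(10+30, 11+20) = 40
f[13] = max(10+30, 11+21) = 40
f[14] = max(10+31, 11+30, 14+0) = 41
One optimal cutting: 5 + 3 + 3 + 3 → $41.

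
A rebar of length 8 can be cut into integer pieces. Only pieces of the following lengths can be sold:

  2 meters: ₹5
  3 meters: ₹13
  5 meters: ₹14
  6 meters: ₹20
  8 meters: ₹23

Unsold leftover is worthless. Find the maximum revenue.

31

Build f[k] bottom-up: f[k] = max over allowed piece i of (p[i] + f[k−i]).
f[1] = 0
f[2] = 5
f[3] = 13
f[4] = 13
f[5] = 18  (first piece 2, then f[3]=13)
f[6] = 26  (first piece 3, then f[3]=13)
f[7] = 26
f[8] = 31  (first piece 2, then f[6]=26)
One optimal cutting: 3 + 3 + 2 → ₹31.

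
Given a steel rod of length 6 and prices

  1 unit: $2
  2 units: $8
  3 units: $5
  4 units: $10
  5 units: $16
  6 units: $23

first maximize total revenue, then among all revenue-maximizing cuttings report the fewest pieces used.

Consider every possible first cut. r[k] is the best of p[i]+r[k−i] over all sellable i≤k.
r[1] = 2
r[2] = 8
r[3] = 10  (first piece 1, then r[2]=8)
r[4] = 16  (first piece 2, then r[2]=8)
r[5] = 18  (first piece 1, then r[4]=16)
r[6] = 24  (first piece 2, then r[4]=16)
Maximum revenue is $24.
Now minimize piece count subject to staying optimal: for each k, pieces[k] = 1 + min over i with p[i]+r[k−i]=r[k] of pieces[k−i].
pieces[3] = 2
pieces[4] = 2
pieces[5] = 3
pieces[6] = 3

3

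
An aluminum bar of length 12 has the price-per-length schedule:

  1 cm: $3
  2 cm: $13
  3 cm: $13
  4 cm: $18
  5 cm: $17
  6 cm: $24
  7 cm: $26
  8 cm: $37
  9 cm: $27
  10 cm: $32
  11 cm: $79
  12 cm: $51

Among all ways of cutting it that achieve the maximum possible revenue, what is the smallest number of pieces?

2

Consider every possible first cut. r[k] is the best of p[i]+r[k−i] over all sellable i≤k.
r[1] = 3
r[2] = max(3+3, 13+0) = 13
r[3] = max(3+13, 13+3, 13+0) = 16
r[4] = max(3+16, 13+13, 13+3, 18+0) = 26
r[5] = max(3+26, 13+16, 13+13, 18+3, 17+0) = 29
r[6] = max(3+29, 13+26, 13+16, 18+13, 17+3, 24+0) = 39
r[7] = max(3+39, 13+29, 13+26, …, 24+3, 26+0) = 42
r[8] = max(3+42, 13+39, 13+29, …, 26+3, 37+0) = 52
r[9] = max(3+52, 13+42, 13+39, …, 37+3, 27+0) = 55
r[10] = max(3+55, 13+52, 13+42, …, 27+3, 32+0) = 65
r[11] = max(3+65, 13+55, 13+52, …, 32+3, 79+0) = 79
r[12] = max(3+79, 13+65, 13+55, …, 79+3, 51+0) = 82
Maximum revenue is $82.
Now minimize piece count subject to staying optimal: for each k, pieces[k] = 1 + min over i with p[i]+r[k−i]=r[k] of pieces[k−i].
pieces[9] = 5
pieces[10] = 5
pieces[11] = 1
pieces[12] = 2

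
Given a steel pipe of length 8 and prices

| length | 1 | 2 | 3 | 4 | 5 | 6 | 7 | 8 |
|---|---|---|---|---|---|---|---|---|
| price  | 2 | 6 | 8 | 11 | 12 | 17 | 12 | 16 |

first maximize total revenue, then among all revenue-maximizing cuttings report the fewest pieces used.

Build r[k] bottom-up: r[k] = max over allowed piece i of (p[i] + r[k−i]).
r[1] = 2
r[2] = max(2+2, 6+0) = 6
r[3] = max(2+6, 6+2, 8+0) = 8
r[4] = max(2+8, 6+6, 8+2, 11+0) = 12
r[5] = max(2+12, 6+8, 8+6, 11+2, 12+0) = 14
r[6] = max(2+14, 6+12, 8+8, 11+6, 12+2, 17+0) = 18
r[7] = max(2+18, 6+14, 8+12, …, 17+2, 12+0) = 20
r[8] = max(2+20, 6+18, 8+14, …, 12+2, 16+0) = 24
Maximum revenue is $24.
Now minimize piece count subject to staying optimal: for each k, pieces[k] = 1 + min over i with p[i]+r[k−i]=r[k] of pieces[k−i].
pieces[5] = 2
pieces[6] = 3
pieces[7] = 3
pieces[8] = 4

4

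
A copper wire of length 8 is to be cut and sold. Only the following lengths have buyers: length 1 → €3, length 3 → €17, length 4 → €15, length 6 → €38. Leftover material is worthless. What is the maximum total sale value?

Let r[k] be the best obtainable value from length k. For each k, try every first piece i and keep the best of price[i] + r[k−i].
r[1] = 3
r[2] = 6  (first piece 1, then r[1]=3)
r[3] = 17
r[4] = 20  (first piece 1, then r[3]=17)
r[5] = 23  (first piece 1, then r[4]=20)
r[6] = 38
r[7] = 41  (first piece 1, then r[6]=38)
r[8] = 44  (first piece 1, then r[7]=41)
One optimal cutting: 6 + 1 + 1 → €44.

44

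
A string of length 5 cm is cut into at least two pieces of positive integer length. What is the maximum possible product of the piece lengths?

6

Fill P[k] for k=2..5: at each k try every first piece i and multiply by the better of (k−i) uncut or P[k−i].
P[2] = 1·max(1,0) = 1·1 = 1
P[3] = max(1·2, 2·1) = 2
P[4] = max(1·3, 2·2, 3·1) = 4
P[5] = max(1·4, 2·3, 3·2, 4·1) = 6
One optimal split: 3 + 2; product 3·2 = 6.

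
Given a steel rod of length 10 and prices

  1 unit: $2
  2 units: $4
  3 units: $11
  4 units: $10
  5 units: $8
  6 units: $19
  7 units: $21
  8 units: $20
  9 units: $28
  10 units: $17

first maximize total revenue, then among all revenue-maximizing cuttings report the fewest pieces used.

Consider every possible first cut. r[k] is the best of p[i]+r[k−i] over all sellable i≤k.
r[1] = 2
r[2] = max(2+2, 4+0) = 4
r[3] = max(2+4, 4+2, 11+0) = 11
r[4] = max(2+11, 4+4, 11+2, 10+0) = 13
r[5] = max(2+13, 4+11, 11+4, 10+2, 8+0) = 15
r[6] = max(2+15, 4+13, 11+11, 10+4, 8+2, 19+0) = 22
r[7] = max(2+22, 4+15, 11+13, …, 19+2, 21+0) = 24
r[8] = max(2+24, 4+22, 11+15, …, 21+2, 20+0) = 26
r[9] = max(2+26, 4+24, 11+22, …, 20+2, 28+0) = 33
r[10] = max(2+33, 4+26, 11+24, …, 28+2, 17+0) = 35
Maximum revenue is $35.
Now minimize piece count subject to staying optimal: for each k, pieces[k] = 1 + min over i with p[i]+r[k−i]=r[k] of pieces[k−i].
pieces[7] = 3
pieces[8] = 3
pieces[9] = 3
pieces[10] = 4

4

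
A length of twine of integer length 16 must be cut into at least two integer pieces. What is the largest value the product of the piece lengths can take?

324

Define P[k] = max over 1≤i<k of i · max(k−i, P[k−i]); the inner max lets the remainder stay uncut if that's better.
P[2] = 1×max(1,0) = 1×1 = 1
P[3] = 1×max(2,1) = 1×2 = 2
P[4] = 2×max(2,1) = 2×2 = 4
P[5] = 2×max(3,2) = 2×3 = 6
P[6] = 3×max(3,2) = 3×3 = 9
P[7] = 2×max(5,6) = 2×6 = 12
P[8] = 2×max(6,9) = 2×9 = 18
P[9] = 3×max(6,9) = 3×9 = 27
P[10] = 2×max(8,18) = 2×18 = 36
P[11] = 2×max(9,27) = 2×27 = 54
P[12] = 3×max(9,27) = 3×27 = 81
P[13] = 2×max(11,54) = 2×54 = 108
P[14] = 2×max(12,81) = 2×81 = 162
P[15] = 3×max(12,81) = 3×81 = 243
P[16] = 2×max(14,162) = 2×162 = 324
One optimal split: 3 + 3 + 3 + 3 + 2 + 2; product 3×3×3×3×2×2 = 324.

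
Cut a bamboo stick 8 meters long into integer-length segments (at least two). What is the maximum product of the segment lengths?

18

Let prod[k] be the best product for length k (with at least one cut). For each first piece i, the rest contributes max(k−i, prod[k−i]).
prod[2] = 1×max(1,0) = 1×1 = 1
prod[3] = 1×max(2,1) = 1×2 = 2
prod[4] = 2×max(2,1) = 2×2 = 4
prod[5] = 2×max(3,2) = 2×3 = 6
prod[6] = 3×max(3,2) = 3×3 = 9
prod[7] = 2×max(5,6) = 2×6 = 12
prod[8] = 2×max(6,9) = 2×9 = 18
One optimal split: 3 + 3 + 2; product 3×3×2 = 18.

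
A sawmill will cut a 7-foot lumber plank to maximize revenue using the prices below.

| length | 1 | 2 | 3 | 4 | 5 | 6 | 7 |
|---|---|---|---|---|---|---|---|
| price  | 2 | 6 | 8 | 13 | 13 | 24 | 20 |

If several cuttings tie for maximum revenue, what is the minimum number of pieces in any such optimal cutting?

Let r[k] be the best obtainable value from length k. For each k, try every first piece i and keep the best of price[i] + r[k−i].
r[1] = 2
r[2] = max(2+2, 6+0) = 6
r[3] = max(2+6, 6+2, 8+0) = 8
r[4] = max(2+8, 6+6, 8+2, 13+0) = 13
r[5] = max(2+13, 6+8, 8+6, 13+2, 13+0) = 15
r[6] = max(2+15, 6+13, 8+8, 13+6, 13+2, 24+0) = 24
r[7] = max(2+24, 6+15, 8+13, …, 24+2, 20+0) = 26
Maximum revenue is $26.
Now minimize piece count subject to staying optimal: for each k, pieces[k] = 1 + min over i with p[i]+r[k−i]=r[k] of pieces[k−i].
pieces[4] = 1
pieces[5] = 2
pieces[6] = 1
pieces[7] = 2

2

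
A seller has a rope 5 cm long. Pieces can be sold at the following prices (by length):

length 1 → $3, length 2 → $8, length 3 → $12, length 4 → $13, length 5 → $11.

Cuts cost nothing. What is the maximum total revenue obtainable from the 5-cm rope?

Consider every possible first cut. best[k] is the best of p[i]+best[k−i] over all sellable i≤k.
best[1] = 3
best[2] = 8
best[3] = 12
best[4] = 16  (first piece 2, then best[2]=8)
best[5] = 20  (first piece 2, then best[3]=12)
One optimal cutting: 3 + 2 → $12 + $8 = $20.

20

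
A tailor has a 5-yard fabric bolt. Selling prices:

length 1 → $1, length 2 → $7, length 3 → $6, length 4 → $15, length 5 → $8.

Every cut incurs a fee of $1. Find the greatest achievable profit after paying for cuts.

15

Let v[k] be the best obtainable value from length k. For each k, try every first piece i and keep the best of price[i] + v[k−i] minus the 1 cut fee when i<k.
v[1] = 1
v[2] = 7
v[3] = 7  (first piece 1, then v[2]=7)
v[4] = 15
v[5] = 15  (first piece 1, then v[4]=15)
One optimal plan: pieces 4 + 1 (1 cut) → $16 − $1 = $15.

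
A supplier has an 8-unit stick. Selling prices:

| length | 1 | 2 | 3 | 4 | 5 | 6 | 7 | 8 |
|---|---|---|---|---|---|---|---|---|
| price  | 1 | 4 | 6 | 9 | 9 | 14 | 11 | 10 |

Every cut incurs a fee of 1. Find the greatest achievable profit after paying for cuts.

17

Build r[k] bottom-up: r[k] = max over allowed piece i of (p[i] + r[k−i]) − 1 per cut.
r[1] = 1
r[2] = max(1+1-1, 4+0) = 4
r[3] = max(1+4-1, 4+1-1, 6+0) = 6
r[4] = max(1+6-1, 4+4-1, 6+1-1, 9+0) = 9
r[5] = max(1+9-1, 4+6-1, 6+4-1, 9+1-1, 9+0) = 9
r[6] = max(1+9-1, 4+9-1, 6+6-1, 9+4-1, 9+1-1, 14+0) = 14
r[7] = max(1+14-1, 4+9-1, 6+9-1, …, 14+1-1, 11+0) = 14
r[8] = max(1+14-1, 4+14-1, 6+9-1, …, 11+1-1, 10+0) = 17
One optimal plan: pieces 6 + 2 (1 cut) → 18 − 1 = 17.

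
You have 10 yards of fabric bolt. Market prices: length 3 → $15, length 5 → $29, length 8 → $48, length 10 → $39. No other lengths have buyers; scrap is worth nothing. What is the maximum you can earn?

Consider every possible first cut. r[k] is the best of p[i]+r[k−i] over all sellable i≤k.
r[1] = 0
r[2] = 0
r[3] = 15
r[4] = 15
r[5] = max(15+0, 29+0) = 29
r[6] = max(15+15, 29+0) = 30
r[7] = max(15+15, 29+0) = 30
r[8] = max(15+29, 29+15, 48+0) = 48
r[9] = max(15+30, 29+15, 48+0) = 48
r[10] = max(15+30, 29+29, 48+0, 39+0) = 58
One optimal cutting: 5 + 5 → $58.

58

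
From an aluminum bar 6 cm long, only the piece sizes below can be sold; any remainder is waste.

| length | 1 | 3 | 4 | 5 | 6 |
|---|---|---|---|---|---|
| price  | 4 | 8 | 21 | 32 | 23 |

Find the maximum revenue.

36

Build best[k] bottom-up: best[k] = max over allowed piece i of (p[i] + best[k−i]).
best[1] = 4
best[2] = 8  (first piece 1, then best[1]=4)
best[3] = max(4+8, 8+0) = 12
best[4] = max(4+12, 8+4, 21+0) = 21
best[5] = max(4+21, 8+8, 21+4, 32+0) = 32
best[6] = max(4+32, 8+12, 21+8, 32+4, 23+0) = 36
One optimal cutting: 5 + 1 → $36.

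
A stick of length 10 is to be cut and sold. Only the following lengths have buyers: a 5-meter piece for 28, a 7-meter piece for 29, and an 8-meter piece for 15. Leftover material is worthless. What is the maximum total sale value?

Consider every possible first cut. r[k] is the best of p[i]+r[k−i] over all sellable i≤k.
r[1] = 0
r[2] = 0
r[3] = 0
r[4] = 0
r[5] = 28
r[6] = 28
r[7] = 29
r[8] = 29
r[9] = 29
r[10] = 56  (first piece 5, then r[5]=28)
One optimal cutting: 5 + 5 → 56.

56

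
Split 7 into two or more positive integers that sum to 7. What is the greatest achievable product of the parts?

Define g[k] = max over 1≤i<k of i · max(k−i, g[k−i]); the inner max lets the remainder stay uncut if that's better.
g[2] = 1*max(1,0) = 1*1 = 1
g[3] = 1*max(2,1) = 1*2 = 2
g[4] = 2*max(2,1) = 2*2 = 4
g[5] = 2*max(3,2) = 2*3 = 6
g[6] = 3*max(3,2) = 3*3 = 9
g[7] = 2*max(5,6) = 2*6 = 12
One optimal split: 3 + 2 + 2; product 3*2*2 = 12.

12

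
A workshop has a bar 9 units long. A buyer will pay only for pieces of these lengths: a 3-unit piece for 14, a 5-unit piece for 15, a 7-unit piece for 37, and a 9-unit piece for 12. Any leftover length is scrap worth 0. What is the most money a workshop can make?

42

Let best[k] be the best obtainable value from length k. For each k, try every first piece i and keep the best of price[i] + best[k−i].
best[1] = 0
best[2] = 0
best[3] = 14
best[4] = 14
best[5] = 15
best[6] = 28  (first piece 3, then best[3]=14)
best[7] = 37
best[8] = 37
best[9] = 42  (first piece 3, then best[6]=28)
One optimal cutting: 3 + 3 + 3 → 42.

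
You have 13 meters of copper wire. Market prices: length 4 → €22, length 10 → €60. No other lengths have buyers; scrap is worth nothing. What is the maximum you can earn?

Build f[k] bottom-up: f[k] = max over allowed piece i of (p[i] + f[k−i]).
f[1] = 0
f[2] = 0
f[3] = 0
f[4] = 22
f[5] = 22
f[6] = 22
f[7] = 22
f[8] = 44  (first piece 4, then f[4]=22)
f[9] = 44
f[10] = max(22+22, 60+0) = 60
f[11] = max(22+22, 60+0) = 60
f[12] = max(22+44, 60+0) = 66
f[13] = max(22+44, 60+0) = 66
One optimal cutting: pieces 4 + 4 + 4 with 1 meter of scrap → €66.

66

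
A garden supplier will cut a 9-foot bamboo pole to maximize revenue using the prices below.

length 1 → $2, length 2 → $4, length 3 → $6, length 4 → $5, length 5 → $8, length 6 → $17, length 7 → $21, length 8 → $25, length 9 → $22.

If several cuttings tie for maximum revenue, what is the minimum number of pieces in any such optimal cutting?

Let r[k] be the best obtainable value from length k. For each k, try every first piece i and keep the best of price[i] + r[k−i].
r[1] = 2
r[2] = 4  (first piece 1, then r[1]=2)
r[3] = 6  (first piece 1, then r[2]=4)
r[4] = 8  (first piece 1, then r[3]=6)
r[5] = 10  (first piece 1, then r[4]=8)
r[6] = 17
r[7] = 21
r[8] = 25
r[9] = 27  (first piece 1, then r[8]=25)
Maximum revenue is $27.
Now minimize piece count subject to staying optimal: for each k, pieces[k] = 1 + min over i with p[i]+r[k−i]=r[k] of pieces[k−i].
pieces[6] = 1
pieces[7] = 1
pieces[8] = 1
pieces[9] = 2

2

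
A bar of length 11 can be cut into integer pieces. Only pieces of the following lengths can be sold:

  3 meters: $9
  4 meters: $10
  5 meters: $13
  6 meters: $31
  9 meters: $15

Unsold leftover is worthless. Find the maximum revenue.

Let r[k] be the best obtainable value from length k. For each k, try every first piece i and keep the best of price[i] + r[k−i].
r[1] = 0
r[2] = 0
r[3] = 9
r[4] = 10
r[5] = 13
r[6] = 31
r[7] = 31
r[8] = 31
r[9] = 40  (first piece 3, then r[6]=31)
r[10] = 41  (first piece 4, then r[6]=31)
r[11] = 44  (first piece 5, then r[6]=31)
One optimal cutting: 6 + 5 → $44.

44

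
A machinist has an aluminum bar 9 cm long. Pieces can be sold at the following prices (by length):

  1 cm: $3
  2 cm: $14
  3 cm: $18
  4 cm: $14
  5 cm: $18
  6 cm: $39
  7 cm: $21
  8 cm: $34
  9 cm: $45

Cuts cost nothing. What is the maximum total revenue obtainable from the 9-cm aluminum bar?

Build v[k] bottom-up: v[k] = max over allowed piece i of (p[i] + v[k−i]).
v[1] = 3
v[2] = max(3+3, 14+0) = 14
v[3] = max(3+14, 14+3, 18+0) = 18
v[4] = max(3+18, 14+14, 18+3, 14+0) = 28
v[5] = max(3+28, 14+18, 18+14, 14+3, 18+0) = 32
v[6] = max(3+32, 14+28, 18+18, 14+14, 18+3, 39+0) = 42
v[7] = max(3+42, 14+32, 18+28, …, 39+3, 21+0) = 46
v[8] = max(3+46, 14+42, 18+32, …, 21+3, 34+0) = 56
v[9] = max(3+56, 14+46, 18+42, …, 34+3, 45+0) = 60
One optimal cutting: 3 + 2 + 2 + 2 → $18 + $14 + $14 + $14 = $60.

60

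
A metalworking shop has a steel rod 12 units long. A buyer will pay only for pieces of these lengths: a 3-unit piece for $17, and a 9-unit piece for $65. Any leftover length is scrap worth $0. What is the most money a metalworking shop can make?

82

Consider every possible first cut. f[k] is the best of p[i]+f[k−i] over all sellable i≤k.
f[1] = 0
f[2] = 0
f[3] = 17
f[4] = 17
f[5] = 17
f[6] = 34  (first piece 3, then f[3]=17)
f[7] = 34
f[8] = 34
f[9] = 65
f[10] = 65
f[11] = 65
f[12] = 82  (first piece 3, then f[9]=65)
One optimal cutting: 9 + 3 → $82.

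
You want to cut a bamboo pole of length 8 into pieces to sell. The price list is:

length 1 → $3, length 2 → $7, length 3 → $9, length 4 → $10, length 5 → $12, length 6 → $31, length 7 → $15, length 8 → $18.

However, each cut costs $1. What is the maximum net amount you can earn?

Build net[k] bottom-up: net[k] = max over allowed piece i of (p[i] + net[k−i]) − 1 per cut.
net[1] = 3
net[2] = max(3+3-1, 7+0) = 7
net[3] = max(3+7-1, 7+3-1, 9+0) = 9
net[4] = max(3+9-1, 7+7-1, 9+3-1, 10+0) = 13
net[5] = max(3+13-1, 7+9-1, 9+7-1, 10+3-1, 12+0) = 15
net[6] = max(3+15-1, 7+13-1, 9+9-1, 10+7-1, 12+3-1, 31+0) = 31
net[7] = max(3+31-1, 7+15-1, 9+13-1, …, 31+3-1, 15+0) = 33
net[8] = max(3+33-1, 7+31-1, 9+15-1, …, 15+3-1, 18+0) = 37
One optimal plan: pieces 6 + 2 (1 cut) → $38 − $1 = $37.

37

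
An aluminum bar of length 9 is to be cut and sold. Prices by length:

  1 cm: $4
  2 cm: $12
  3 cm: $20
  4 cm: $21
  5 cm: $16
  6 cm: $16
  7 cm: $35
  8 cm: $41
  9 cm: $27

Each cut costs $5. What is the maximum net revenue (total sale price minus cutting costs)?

50

Consider every possible first cut. v[k] is the best of p[i]+v[k−i] over all sellable i≤k, charging 5 whenever i<k.
v[1] = 4
v[2] = 12
v[3] = 20
v[4] = 21
v[5] = 27  (first piece 2, then v[3]=20)
v[6] = 35  (first piece 3, then v[3]=20)
v[7] = 36  (first piece 3, then v[4]=21)
v[8] = 42  (first piece 2, then v[6]=35)
v[9] = 50  (first piece 3, then v[6]=35)
One optimal plan: pieces 3 + 3 + 3 (2 cuts) → $60 − $10 = $50.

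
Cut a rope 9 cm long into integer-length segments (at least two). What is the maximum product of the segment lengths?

27

Fill m[k] for k=2..9: at each k try every first piece i and multiply by the better of (k−i) uncut or m[k−i].
m[2] = 1*max(1,0) = 1*1 = 1
m[3] = 1*max(2,1) = 1*2 = 2
m[4] = 2*max(2,1) = 2*2 = 4
m[5] = 2*max(3,2) = 2*3 = 6
m[6] = 3*max(3,2) = 3*3 = 9
m[7] = 2*max(5,6) = 2*6 = 12
m[8] = 2*max(6,9) = 2*9 = 18
m[9] = 3*max(6,9) = 3*9 = 27
One optimal split: 3 + 3 + 3; product 3*3*3 = 27.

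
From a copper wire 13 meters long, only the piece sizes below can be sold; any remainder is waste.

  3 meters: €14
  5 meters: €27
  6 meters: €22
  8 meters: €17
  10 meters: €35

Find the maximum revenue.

68

Build best[k] bottom-up: best[k] = max over allowed piece i of (p[i] + best[k−i]).
best[1] = 0
best[2] = 0
best[3] = 14
best[4] = 14
best[5] = max(14+0, 27+0) = 27
best[6] = max(14+14, 27+0, 22+0) = 28
best[7] = max(14+14, 27+0, 22+0) = 28
best[8] = max(14+27, 27+14, 22+0, 17+0) = 41
best[9] = max(14+28, 27+14, 22+14, 17+0) = 42
best[10] = max(14+28, 27+27, 22+14, 17+0, 35+0) = 54
best[11] = max(14+41, 27+28, 22+27, 17+14, 35+0) = 55
best[12] = max(14+42, 27+28, 22+28, 17+14, 35+0) = 56
best[13] = max(14+54, 27+41, 22+28, 17+27, 35+14) = 68
One optimal cutting: 5 + 5 + 3 → €68.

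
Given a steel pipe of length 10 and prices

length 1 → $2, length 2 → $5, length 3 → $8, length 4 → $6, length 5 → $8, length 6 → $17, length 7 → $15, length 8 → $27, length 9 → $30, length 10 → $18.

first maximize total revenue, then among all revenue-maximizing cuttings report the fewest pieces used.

Build r[k] bottom-up: r[k] = max over allowed piece i of (p[i] + r[k−i]).
r[1] = 2
r[2] = max(2+2, 5+0) = 5
r[3] = max(2+5, 5+2, 8+0) = 8
r[4] = max(2+8, 5+5, 8+2, 6+0) = 10
r[5] = max(2+10, 5+8, 8+5, 6+2, 8+0) = 13
r[6] = max(2+13, 5+10, 8+8, 6+5, 8+2, 17+0) = 17
r[7] = max(2+17, 5+13, 8+10, …, 17+2, 15+0) = 19
r[8] = max(2+19, 5+17, 8+13, …, 15+2, 27+0) = 27
r[9] = max(2+27, 5+19, 8+17, …, 27+2, 30+0) = 30
r[10] = max(2+30, 5+27, 8+19, …, 30+2, 18+0) = 32
Maximum revenue is $32.
Now minimize piece count subject to staying optimal: for each k, pieces[k] = 1 + min over i with p[i]+r[k−i]=r[k] of pieces[k−i].
pieces[7] = 2
pieces[8] = 1
pieces[9] = 1
pieces[10] = 2

2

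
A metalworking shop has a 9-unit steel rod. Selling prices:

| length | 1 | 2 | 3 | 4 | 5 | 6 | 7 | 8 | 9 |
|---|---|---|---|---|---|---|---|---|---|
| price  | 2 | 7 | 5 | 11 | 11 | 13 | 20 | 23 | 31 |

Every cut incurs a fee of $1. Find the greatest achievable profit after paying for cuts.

Consider every possible first cut. net[k] is the best of p[i]+net[k−i] over all sellable i≤k, charging 1 whenever i<k.
net[1] = 2
net[2] = max(2+2-1, 7+0) = 7
net[3] = max(2+7-1, 7+2-1, 5+0) = 8
net[4] = max(2+8-1, 7+7-1, 5+2-1, 11+0) = 13
net[5] = max(2+13-1, 7+8-1, 5+7-1, 11+2-1, 11+0) = 14
net[6] = max(2+14-1, 7+13-1, 5+8-1, 11+7-1, 11+2-1, 13+0) = 19
net[7] = max(2+19-1, 7+14-1, 5+13-1, …, 13+2-1, 20+0) = 20
net[8] = max(2+20-1, 7+19-1, 5+14-1, …, 20+2-1, 23+0) = 25
net[9] = max(2+25-1, 7+20-1, 5+19-1, …, 23+2-1, 31+0) = 31
Best is to make no cuts and sell whole for $31.

31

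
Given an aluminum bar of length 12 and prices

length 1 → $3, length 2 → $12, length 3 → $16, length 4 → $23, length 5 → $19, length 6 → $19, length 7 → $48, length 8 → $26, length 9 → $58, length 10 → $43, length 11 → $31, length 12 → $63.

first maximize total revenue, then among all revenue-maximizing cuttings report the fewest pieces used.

Let r[k] be the best obtainable value from length k. For each k, try every first piece i and keep the best of price[i] + r[k−i].
r[1] = 3
r[2] = max(3+3, 12+0) = 12
r[3] = max(3+12, 12+3, 16+0) = 16
r[4] = max(3+16, 12+12, 16+3, 23+0) = 24
r[5] = max(3+24, 12+16, 16+12, 23+3, 19+0) = 28
r[6] = max(3+28, 12+24, 16+16, 23+12, 19+3, 19+0) = 36
r[7] = max(3+36, 12+28, 16+24, …, 19+3, 48+0) = 48
r[8] = max(3+48, 12+36, 16+28, …, 48+3, 26+0) = 51
r[9] = max(3+51, 12+48, 16+36, …, 26+3, 58+0) = 60
r[10] = max(3+60, 12+51, 16+48, …, 58+3, 43+0) = 64
r[11] = max(3+64, 12+60, 16+51, …, 43+3, 31+0) = 72
r[12] = max(3+72, 12+64, 16+60, …, 31+3, 63+0) = 76
Maximum revenue is $76.
Now minimize piece count subject to staying optimal: for each k, pieces[k] = 1 + min over i with p[i]+r[k−i]=r[k] of pieces[k−i].
pieces[9] = 2
pieces[10] = 2
pieces[11] = 3
pieces[12] = 3

3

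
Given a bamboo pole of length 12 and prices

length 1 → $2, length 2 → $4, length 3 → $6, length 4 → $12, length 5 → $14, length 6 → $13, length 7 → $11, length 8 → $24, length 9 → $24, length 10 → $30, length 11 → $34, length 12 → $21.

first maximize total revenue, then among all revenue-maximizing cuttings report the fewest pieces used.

2

Consider every possible first cut. r[k] is the best of p[i]+r[k−i] over all sellable i≤k.
r[1] = 2
r[2] = 4  (first piece 1, then r[1]=2)
r[3] = 6  (first piece 1, then r[2]=4)
r[4] = 12
r[5] = 14  (first piece 1, then r[4]=12)
r[6] = 16  (first piece 1, then r[5]=14)
r[7] = 18  (first piece 1, then r[6]=16)
r[8] = 24  (first piece 4, then r[4]=12)
r[9] = 26  (first piece 1, then r[8]=24)
r[10] = 30
r[11] = 34
r[12] = 36  (first piece 1, then r[11]=34)
Maximum revenue is $36.
Now minimize piece count subject to staying optimal: for each k, pieces[k] = 1 + min over i with p[i]+r[k−i]=r[k] of pieces[k−i].
pieces[9] = 2
pieces[10] = 1
pieces[11] = 1
pieces[12] = 2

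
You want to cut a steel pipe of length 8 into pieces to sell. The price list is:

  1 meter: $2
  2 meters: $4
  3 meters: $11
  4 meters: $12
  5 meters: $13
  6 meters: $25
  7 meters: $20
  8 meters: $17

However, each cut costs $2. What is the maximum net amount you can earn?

Consider every possible first cut. r[k] is the best of p[i]+r[k−i] over all sellable i≤k, charging 2 whenever i<k.
r[1] = 2
r[2] = 4
r[3] = 11
r[4] = 12
r[5] = 13  (first piece 2, then r[3]=11)
r[6] = 25
r[7] = 25  (first piece 1, then r[6]=25)
r[8] = 27  (first piece 2, then r[6]=25)
One optimal plan: pieces 6 + 2 (1 cut) → $29 − $2 = $27.

27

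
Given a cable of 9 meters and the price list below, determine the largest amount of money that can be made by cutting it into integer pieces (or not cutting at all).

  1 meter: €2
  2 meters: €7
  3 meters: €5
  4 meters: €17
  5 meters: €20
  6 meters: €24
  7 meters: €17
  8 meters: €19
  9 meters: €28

Build R[k] bottom-up: R[k] = max over allowed piece i of (p[i] + R[k−i]).
R[1] = 2
R[2] = 7
R[3] = 9  (first piece 1, then R[2]=7)
R[4] = 17
R[5] = 20
R[6] = 24  (first piece 2, then R[4]=17)
R[7] = 27  (first piece 2, then R[5]=20)
R[8] = 34  (first piece 4, then R[4]=17)
R[9] = 37  (first piece 4, then R[5]=20)
One optimal cutting: 5 + 4 → €20 + €17 = €37.

37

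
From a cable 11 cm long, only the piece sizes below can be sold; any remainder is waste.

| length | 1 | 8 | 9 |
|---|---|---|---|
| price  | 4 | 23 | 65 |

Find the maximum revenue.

73

Let best[k] be the best obtainable value from length k. For each k, try every first piece i and keep the best of price[i] + best[k−i].
best[1] = 4
best[2] = 8  (first piece 1, then best[1]=4)
best[3] = 12  (first piece 1, then best[2]=8)
best[4] = 16  (first piece 1, then best[3]=12)
best[5] = 20  (first piece 1, then best[4]=16)
best[6] = 24  (first piece 1, then best[5]=20)
best[7] = 28  (first piece 1, then best[6]=24)
best[8] = 32  (first piece 1, then best[7]=28)
best[9] = 65
best[10] = 69  (first piece 1, then best[9]=65)
best[11] = 73  (first piece 1, then best[10]=69)
One optimal cutting: 9 + 1 + 1 → 73.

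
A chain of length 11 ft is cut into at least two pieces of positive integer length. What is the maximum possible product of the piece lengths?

54

Let g[k] be the best product for length k (with at least one cut). For each first piece i, the rest contributes max(k−i, g[k−i]).
g[2] = 1×max(1,0) = 1×1 = 1
g[3] = max(1×2, 2×1) = 2
g[4] = max(1×3, 2×2, 3×1) = 4
g[5] = max(1×4, 2×3, 3×2, 4×1) = 6
g[6] = max(1×6, 2×4, 3×3, 4×2, 5×1) = 9
g[7] = max(1×9, 2×6, 3×4, 4×3, 5×2, 6×1) = 12
g[8] = max(1×12, 2×9, 3×6, …, 6×2, 7×1) = 18
g[9] = max(1×18, 2×12, 3×9, …, 7×2, 8×1) = 27
g[10] = max(1×27, 2×18, 3×12, …, 8×2, 9×1) = 36
g[11] = max(1×36, 2×27, 3×18, …, 9×2, 10×1) = 54
One optimal split: 3 + 3 + 3 + 2; product 3×3×3×2 = 54.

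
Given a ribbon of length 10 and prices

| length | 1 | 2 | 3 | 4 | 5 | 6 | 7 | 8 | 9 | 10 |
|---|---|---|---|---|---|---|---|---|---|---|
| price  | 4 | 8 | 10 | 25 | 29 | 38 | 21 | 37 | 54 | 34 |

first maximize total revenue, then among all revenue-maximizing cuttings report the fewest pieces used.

Consider every possible first cut. r[k] is the best of p[i]+r[k−i] over all sellable i≤k.
r[1] = 4
r[2] = max(4+4, 8+0) = 8
r[3] = max(4+8, 8+4, 10+0) = 12
r[4] = max(4+12, 8+8, 10+4, 25+0) = 25
r[5] = max(4+25, 8+12, 10+8, 25+4, 29+0) = 29
r[6] = max(4+29, 8+25, 10+12, 25+8, 29+4, 38+0) = 38
r[7] = max(4+38, 8+29, 10+25, …, 38+4, 21+0) = 42
r[8] = max(4+42, 8+38, 10+29, …, 21+4, 37+0) = 50
r[9] = max(4+50, 8+42, 10+38, …, 37+4, 54+0) = 54
r[10] = max(4+54, 8+50, 10+42, …, 54+4, 34+0) = 63
Maximum revenue is ¢63.
Now minimize piece count subject to staying optimal: for each k, pieces[k] = 1 + min over i with p[i]+r[k−i]=r[k] of pieces[k−i].
pieces[7] = 2
pieces[8] = 2
pieces[9] = 1
pieces[10] = 2

2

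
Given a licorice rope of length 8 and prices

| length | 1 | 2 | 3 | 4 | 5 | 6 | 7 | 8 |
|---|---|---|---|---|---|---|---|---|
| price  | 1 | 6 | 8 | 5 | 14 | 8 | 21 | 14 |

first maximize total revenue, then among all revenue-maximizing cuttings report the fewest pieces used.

Consider every possible first cut. r[k] is the best of p[i]+r[k−i] over all sellable i≤k.
r[1] = 1
r[2] = 6
r[3] = 8
r[4] = 12  (first piece 2, then r[2]=6)
r[5] = 14  (first piece 2, then r[3]=8)
r[6] = 18  (first piece 2, then r[4]=12)
r[7] = 21
r[8] = 24  (first piece 2, then r[6]=18)
Maximum revenue is ¢24.
Now minimize piece count subject to staying optimal: for each k, pieces[k] = 1 + min over i with p[i]+r[k−i]=r[k] of pieces[k−i].
pieces[5] = 1
pieces[6] = 3
pieces[7] = 1
pieces[8] = 4

4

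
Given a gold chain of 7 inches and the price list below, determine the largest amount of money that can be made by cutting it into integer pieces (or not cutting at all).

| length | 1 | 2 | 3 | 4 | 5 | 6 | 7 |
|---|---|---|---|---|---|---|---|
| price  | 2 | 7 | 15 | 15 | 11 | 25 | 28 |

32

Build R[k] bottom-up: R[k] = max over allowed piece i of (p[i] + R[k−i]).
R[1] = 2
R[2] = max(2+2, 7+0) = 7
R[3] = max(2+7, 7+2, 15+0) = 15
R[4] = max(2+15, 7+7, 15+2, 15+0) = 17
R[5] = max(2+17, 7+15, 15+7, 15+2, 11+0) = 22
R[6] = max(2+22, 7+17, 15+15, 15+7, 11+2, 25+0) = 30
R[7] = max(2+30, 7+22, 15+17, …, 25+2, 28+0) = 32
One optimal cutting: 3 + 3 + 1 → $15 + $15 + $2 = $32.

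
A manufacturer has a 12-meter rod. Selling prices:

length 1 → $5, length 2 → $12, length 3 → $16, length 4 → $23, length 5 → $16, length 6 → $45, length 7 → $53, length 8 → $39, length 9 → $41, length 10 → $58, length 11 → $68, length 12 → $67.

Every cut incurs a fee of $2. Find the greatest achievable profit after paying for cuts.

88

Let net[k] be the best obtainable value from length k. For each k, try every first piece i and keep the best of price[i] + net[k−i] minus the 2 cut fee when i<k.
net[1] = 5
net[2] = max(5+5-2, 12+0) = 12
net[3] = max(5+12-2, 12+5-2, 16+0) = 16
net[4] = max(5+16-2, 12+12-2, 16+5-2, 23+0) = 23
net[5] = max(5+23-2, 12+16-2, 16+12-2, 23+5-2, 16+0) = 26
net[6] = max(5+26-2, 12+23-2, 16+16-2, 23+12-2, 16+5-2, 45+0) = 45
net[7] = max(5+45-2, 12+26-2, 16+23-2, …, 45+5-2, 53+0) = 53
net[8] = max(5+53-2, 12+45-2, 16+26-2, …, 53+5-2, 39+0) = 56
net[9] = max(5+56-2, 12+53-2, 16+45-2, …, 39+5-2, 41+0) = 63
net[10] = max(5+63-2, 12+56-2, 16+53-2, …, 41+5-2, 58+0) = 67
net[11] = max(5+67-2, 12+63-2, 16+56-2, …, 58+5-2, 68+0) = 74
net[12] = max(5+74-2, 12+67-2, 16+63-2, …, 68+5-2, 67+0) = 88
One optimal plan: pieces 6 + 6 (1 cut) → $90 − $2 = $88.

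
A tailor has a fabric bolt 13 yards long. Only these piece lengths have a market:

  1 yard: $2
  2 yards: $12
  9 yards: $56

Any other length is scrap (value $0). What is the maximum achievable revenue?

80

Let f[k] be the best obtainable value from length k. For each k, try every first piece i and keep the best of price[i] + f[k−i].
f[1] = 2
f[2] = 12
f[3] = 14  (first piece 1, then f[2]=12)
f[4] = 24  (first piece 2, then f[2]=12)
f[5] = 26  (first piece 1, then f[4]=24)
f[6] = 36  (first piece 2, then f[4]=24)
f[7] = 38  (first piece 1, then f[6]=36)
f[8] = 48  (first piece 2, then f[6]=36)
f[9] = 56
f[10] = 60  (first piece 2, then f[8]=48)
f[11] = 68  (first piece 2, then f[9]=56)
f[12] = 72  (first piece 2, then f[10]=60)
f[13] = 80  (first piece 2, then f[11]=68)
One optimal cutting: 9 + 2 + 2 → $80.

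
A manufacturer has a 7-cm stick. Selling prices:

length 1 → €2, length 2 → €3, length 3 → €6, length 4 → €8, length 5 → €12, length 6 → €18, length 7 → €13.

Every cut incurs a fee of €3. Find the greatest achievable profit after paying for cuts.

Build r[k] bottom-up: r[k] = max over allowed piece i of (p[i] + r[k−i]) − 3 per cut.
r[1] = 2
r[2] = max(2+2-3, 3+0) = 3
r[3] = max(2+3-3, 3+2-3, 6+0) = 6
r[4] = max(2+6-3, 3+3-3, 6+2-3, 8+0) = 8
r[5] = max(2+8-3, 3+6-3, 6+3-3, 8+2-3, 12+0) = 12
r[6] = max(2+12-3, 3+8-3, 6+6-3, 8+3-3, 12+2-3, 18+0) = 18
r[7] = max(2+18-3, 3+12-3, 6+8-3, …, 18+2-3, 13+0) = 17
One optimal plan: pieces 6 + 1 (1 cut) → €20 − €3 = €17.

17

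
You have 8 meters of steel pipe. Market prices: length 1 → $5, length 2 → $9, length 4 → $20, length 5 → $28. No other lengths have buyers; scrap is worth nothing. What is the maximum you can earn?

43

Let f[k] be the best obtainable value from length k. For each k, try every first piece i and keep the best of price[i] + f[k−i].
f[1] = 5
f[2] = 10  (first piece 1, then f[1]=5)
f[3] = 15  (first piece 1, then f[2]=10)
f[4] = 20  (first piece 1, then f[3]=15)
f[5] = 28
f[6] = 33  (first piece 1, then f[5]=28)
f[7] = 38  (first piece 1, then f[6]=33)
f[8] = 43  (first piece 1, then f[7]=38)
One optimal cutting: 5 + 1 + 1 + 1 → $43.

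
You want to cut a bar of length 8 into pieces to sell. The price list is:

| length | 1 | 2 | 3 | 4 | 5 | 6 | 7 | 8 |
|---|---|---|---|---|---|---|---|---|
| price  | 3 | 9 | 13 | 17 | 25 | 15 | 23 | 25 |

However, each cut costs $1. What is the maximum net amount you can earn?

37

Let net[k] be the best obtainable value from length k. For each k, try every first piece i and keep the best of price[i] + net[k−i] minus the 1 cut fee when i<k.
net[1] = 3
net[2] = max(3+3-1, 9+0) = 9
net[3] = max(3+9-1, 9+3-1, 13+0) = 13
net[4] = max(3+13-1, 9+9-1, 13+3-1, 17+0) = 17
net[5] = max(3+17-1, 9+13-1, 13+9-1, 17+3-1, 25+0) = 25
net[6] = max(3+25-1, 9+17-1, 13+13-1, 17+9-1, 25+3-1, 15+0) = 27
net[7] = max(3+27-1, 9+25-1, 13+17-1, …, 15+3-1, 23+0) = 33
net[8] = max(3+33-1, 9+27-1, 13+25-1, …, 23+3-1, 25+0) = 37
One optimal plan: pieces 5 + 3 (1 cut) → $38 − $1 = $37.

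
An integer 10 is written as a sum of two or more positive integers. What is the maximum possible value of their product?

Let m[k] be the best product for length k (with at least one cut). For each first piece i, the rest contributes max(k−i, m[k−i]).
m[2] = 1×max(1,0) = 1×1 = 1
m[3] = max(1×2, 2×1) = 2
m[4] = max(1×3, 2×2, 3×1) = 4
m[5] = max(1×4, 2×3, 3×2, 4×1) = 6
m[6] = max(1×6, 2×4, 3×3, 4×2, 5×1) = 9
m[7] = max(1×9, 2×6, 3×4, 4×3, 5×2, 6×1) = 12
m[8] = max(1×12, 2×9, 3×6, …, 6×2, 7×1) = 18
m[9] = max(1×18, 2×12, 3×9, …, 7×2, 8×1) = 27
m[10] = max(1×27, 2×18, 3×12, …, 8×2, 9×1) = 36
One optimal split: 3 + 3 + 2 + 2; product 3×3×2×2 = 36.

36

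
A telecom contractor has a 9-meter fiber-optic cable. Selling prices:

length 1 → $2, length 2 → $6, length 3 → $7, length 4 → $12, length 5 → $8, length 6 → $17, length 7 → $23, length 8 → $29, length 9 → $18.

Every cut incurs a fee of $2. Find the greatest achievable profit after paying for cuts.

Build v[k] bottom-up: v[k] = max over allowed piece i of (p[i] + v[k−i]) − 2 per cut.
v[1] = 2
v[2] = max(2+2-2, 6+0) = 6
v[3] = max(2+6-2, 6+2-2, 7+0) = 7
v[4] = max(2+7-2, 6+6-2, 7+2-2, 12+0) = 12
v[5] = max(2+12-2, 6+7-2, 7+6-2, 12+2-2, 8+0) = 12
v[6] = max(2+12-2, 6+12-2, 7+7-2, 12+6-2, 8+2-2, 17+0) = 17
v[7] = max(2+17-2, 6+12-2, 7+12-2, …, 17+2-2, 23+0) = 23
v[8] = max(2+23-2, 6+17-2, 7+12-2, …, 23+2-2, 29+0) = 29
v[9] = max(2+29-2, 6+23-2, 7+17-2, …, 29+2-2, 18+0) = 29
One optimal plan: pieces 8 + 1 (1 cut) → $31 − $2 = $29.

29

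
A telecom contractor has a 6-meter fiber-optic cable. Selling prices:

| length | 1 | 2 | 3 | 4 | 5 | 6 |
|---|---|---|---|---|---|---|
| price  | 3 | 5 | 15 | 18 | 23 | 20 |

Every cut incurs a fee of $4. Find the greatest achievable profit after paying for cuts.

Let r[k] be the best obtainable value from length k. For each k, try every first piece i and keep the best of price[i] + r[k−i] minus the 4 cut fee when i<k.
r[1] = 3
r[2] = max(3+3-4, 5+0) = 5
r[3] = max(3+5-4, 5+3-4, 15+0) = 15
r[4] = max(3+15-4, 5+5-4, 15+3-4, 18+0) = 18
r[5] = max(3+18-4, 5+15-4, 15+5-4, 18+3-4, 23+0) = 23
r[6] = max(3+23-4, 5+18-4, 15+15-4, 18+5-4, 23+3-4, 20+0) = 26
One optimal plan: pieces 3 + 3 (1 cut) → $30 − $4 = $26.

26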